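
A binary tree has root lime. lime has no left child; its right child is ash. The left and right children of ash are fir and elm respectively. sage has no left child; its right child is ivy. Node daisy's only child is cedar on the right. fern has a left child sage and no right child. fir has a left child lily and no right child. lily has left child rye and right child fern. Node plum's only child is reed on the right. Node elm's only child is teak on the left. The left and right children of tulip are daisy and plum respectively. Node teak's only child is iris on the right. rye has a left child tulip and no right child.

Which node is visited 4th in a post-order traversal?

Post-order visits the left subtree, then the right subtree, then the node.
At lime: no left child.
At lime: go right to ash.
  At ash: go left to fir.
    At fir: go left to lily.
      At lily: go left to rye.
        At rye: go left to tulip.
          At tulip: go left to daisy.
            At daisy: no left child.
            At daisy: go right to cedar.
              cedar is a leaf — visit cedar.
            Visit daisy.
          At tulip: go right to plum.
            At plum: no left child.
            At plum: go right to reed.
              reed is a leaf — visit reed.
            Visit plum.
          Visit tulip.
        At rye: no right child.
        Visit rye.
      At lily: go right to fern.
        At fern: go left to sage.
          At sage: no left child.
          At sage: go right to ivy.
            ivy is a leaf — visit ivy.
          Visit sage.
        At fern: no right child.
        Visit fern.
      Visit lily.
    At fir: no right child.
    Visit fir.
  At ash: go right to elm.
    At elm: go left to teak.
      At teak: no left child.
      At teak: go right to iris.
        iris is a leaf — visit iris.
      Visit teak.
    At elm: no right child.
    Visit elm.
  Visit ash.
Visit lime.
Full post-order sequence: cedar, daisy, reed, plum, tulip, rye, ivy, sage, fern, lily, fir, iris, teak, elm, ash, lime.

plum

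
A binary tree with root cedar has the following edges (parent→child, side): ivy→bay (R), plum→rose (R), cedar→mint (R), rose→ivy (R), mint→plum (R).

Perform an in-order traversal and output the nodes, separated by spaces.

cedar mint plum rose ivy bay

In-order visits the left subtree, then the node, then the right subtree.
At cedar: no left child.
Visit cedar.
At cedar: go right to mint.
  At mint: no left child.
  Visit mint.
  At mint: go right to plum.
    At plum: no left child.
    Visit plum.
    At plum: go right to rose.
      At rose: no left child.
      Visit rose.
      At rose: go right to ivy.
        At ivy: no left child.
        Visit ivy.
        At ivy: go right to bay.
          bay is a leaf — visit bay.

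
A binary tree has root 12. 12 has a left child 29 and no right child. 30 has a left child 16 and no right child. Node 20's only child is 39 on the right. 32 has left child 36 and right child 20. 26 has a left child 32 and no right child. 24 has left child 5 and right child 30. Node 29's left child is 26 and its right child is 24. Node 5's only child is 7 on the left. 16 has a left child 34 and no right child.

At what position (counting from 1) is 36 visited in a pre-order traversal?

5

Pre-order visits the node, then its left subtree, then its right subtree.
Visit 12.
At 12: go left to 29.
  Visit 29.
  At 29: go left to 26.
    Visit 26.
    At 26: go left to 32.
      Visit 32.
      At 32: go left to 36.
        36 is a leaf — visit 36.
      At 32: go right to 20.
        Visit 20.
        At 20: no left child.
        At 20: go right to 39.
          39 is a leaf — visit 39.
    At 26: no right child.
  At 29: go right to 24.
    Visit 24.
    At 24: go left to 5.
      Visit 5.
      At 5: go left to 7.
        7 is a leaf — visit 7.
      At 5: no right child.
    At 24: go right to 30.
      Visit 30.
      At 30: go left to 16.
        Visit 16.
        At 16: go left to 34.
          34 is a leaf — visit 34.
        At 16: no right child.
      At 30: no right child.
At 12: no right child.
Full pre-order sequence: 12, 29, 26, 32, 36, 20, 39, 24, 5, 7, 30, 16, 34.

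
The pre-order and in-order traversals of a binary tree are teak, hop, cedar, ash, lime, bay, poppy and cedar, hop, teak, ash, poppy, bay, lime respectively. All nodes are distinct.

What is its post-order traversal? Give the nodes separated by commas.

cedar, hop, poppy, bay, lime, ash, teak

The first element of pre-order is the root; it splits in-order into left and right subtrees.
Root teak: left subtree has 2 nodes {cedar, hop}, right has 4 {ash, poppy, bay, lime}.
  Root hop: left subtree has 1 node {cedar}, right has 0 { }.
  Root ash: left subtree has 0 nodes { }, right has 3 {poppy, bay, lime}.
    Root lime: left subtree has 2 nodes {poppy, bay}, right has 0 { }.
      Root bay: left subtree has 1 node {poppy}, right has 0 { }.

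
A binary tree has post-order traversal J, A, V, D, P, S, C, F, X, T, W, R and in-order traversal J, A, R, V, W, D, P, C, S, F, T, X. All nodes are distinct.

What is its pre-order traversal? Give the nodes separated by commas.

The last element of post-order is the root; it splits in-order into left and right subtrees.
Root R: left subtree has 2 nodes {J, A}, right has 9 {V, W, D, P, C, S, F, T, X}.
  Root A: left subtree has 1 node {J}, right has 0 { }.
  Root W: left subtree has 1 node {V}, right has 7 {D, P, C, S, F, T, X}.
    Root T: left subtree has 5 nodes {D, P, C, S, F}, right has 1 {X}.
      Root F: left subtree has 4 nodes {D, P, C, S}, right has 0 { }.
        Root C: left subtree has 2 nodes {D, P}, right has 1 {S}.
          Root P: left subtree has 1 node {D}, right has 0 { }.

R, A, J, W, V, T, F, C, P, D, S, X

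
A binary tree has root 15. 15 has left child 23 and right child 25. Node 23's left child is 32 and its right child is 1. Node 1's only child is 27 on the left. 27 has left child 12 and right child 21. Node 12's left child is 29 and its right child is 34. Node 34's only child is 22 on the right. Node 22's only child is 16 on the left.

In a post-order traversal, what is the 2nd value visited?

29

Post-order visits the left subtree, then the right subtree, then the node.
At 15: go left to 23.
  At 23: go left to 32.
    32 is a leaf — visit 32.
  At 23: go right to 1.
    At 1: go left to 27.
      At 27: go left to 12.
        At 12: go left to 29.
          29 is a leaf — visit 29.
        At 12: go right to 34.
          At 34: no left child.
          At 34: go right to 22.
            At 22: go left to 16.
              16 is a leaf — visit 16.
            At 22: no right child.
            Visit 22.
          Visit 34.
        Visit 12.
      At 27: go right to 21.
        21 is a leaf — visit 21.
      Visit 27.
    At 1: no right child.
    Visit 1.
  Visit 23.
At 15: go right to 25.
  25 is a leaf — visit 25.
Visit 15.
Full post-order sequence: 32, 29, 16, 22, 34, 12, 21, 27, 1, 23, 25, 15.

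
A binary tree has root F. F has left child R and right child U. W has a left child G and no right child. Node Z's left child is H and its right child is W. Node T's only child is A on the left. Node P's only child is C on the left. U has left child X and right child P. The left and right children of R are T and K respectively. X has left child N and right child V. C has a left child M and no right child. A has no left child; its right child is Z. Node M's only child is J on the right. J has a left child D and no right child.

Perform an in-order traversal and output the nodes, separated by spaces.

A H Z G W T R K F N X V U M D J C P

In-order visits the left subtree, then the node, then the right subtree.
At F: go left to R.
  At R: go left to T.
    At T: go left to A.
      At A: no left child.
      Visit A.
      At A: go right to Z.
        At Z: go left to H.
          H is a leaf — visit H.
        Visit Z.
        At Z: go right to W.
          At W: go left to G.
            G is a leaf — visit G.
          Visit W.
          At W: no right child.
    Visit T.
    At T: no right child.
  Visit R.
  At R: go right to K.
    K is a leaf — visit K.
Visit F.
At F: go right to U.
  At U: go left to X.
    At X: go left to N.
      N is a leaf — visit N.
    Visit X.
    At X: go right to V.
      V is a leaf — visit V.
  Visit U.
  At U: go right to P.
    At P: go left to C.
      At C: go left to M.
        At M: no left child.
        Visit M.
        At M: go right to J.
          At J: go left to D.
            D is a leaf — visit D.
          Visit J.
          At J: no right child.
      Visit C.
      At C: no right child.
    Visit P.
    At P: no right child.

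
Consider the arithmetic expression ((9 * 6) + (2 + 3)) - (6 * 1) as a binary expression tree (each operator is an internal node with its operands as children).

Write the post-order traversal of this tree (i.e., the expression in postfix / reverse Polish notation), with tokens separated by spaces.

9 6 * 2 3 + + 6 1 * -

Post-order on an expression tree gives postfix notation: for each operator, emit left operand, right operand, then the operator.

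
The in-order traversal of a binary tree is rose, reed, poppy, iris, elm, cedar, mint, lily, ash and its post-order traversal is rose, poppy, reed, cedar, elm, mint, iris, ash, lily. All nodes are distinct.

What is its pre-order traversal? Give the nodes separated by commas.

The last element of post-order is the root; it splits in-order into left and right subtrees.
Root lily: left subtree has 7 nodes {rose, reed, poppy, iris, elm, cedar, mint}, right has 1 {ash}.
  Root iris: left subtree has 3 nodes {rose, reed, poppy}, right has 3 {elm, cedar, mint}.
    Root reed: left subtree has 1 node {rose}, right has 1 {poppy}.
    Root mint: left subtree has 2 nodes {elm, cedar}, right has 0 { }.
      Root elm: left subtree has 0 nodes { }, right has 1 {cedar}.

lily, iris, reed, rose, poppy, mint, elm, cedar, ash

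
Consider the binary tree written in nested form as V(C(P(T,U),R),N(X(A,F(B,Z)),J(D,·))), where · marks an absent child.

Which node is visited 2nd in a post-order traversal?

U

Post-order visits the left subtree, then the right subtree, then the node.
At V: go left to C.
  At C: go left to P.
    At P: go left to T.
      T is a leaf — visit T.
    At P: go right to U.
      U is a leaf — visit U.
    Visit P.
  At C: go right to R.
    R is a leaf — visit R.
  Visit C.
At V: go right to N.
  At N: go left to X.
    At X: go left to A.
      A is a leaf — visit A.
    At X: go right to F.
      At F: go left to B.
        B is a leaf — visit B.
      At F: go right to Z.
        Z is a leaf — visit Z.
      Visit F.
    Visit X.
  At N: go right to J.
    At J: go left to D.
      D is a leaf — visit D.
    At J: no right child.
    Visit J.
  Visit N.
Visit V.
Full post-order sequence: T, U, P, R, C, A, B, Z, F, X, D, J, N, V.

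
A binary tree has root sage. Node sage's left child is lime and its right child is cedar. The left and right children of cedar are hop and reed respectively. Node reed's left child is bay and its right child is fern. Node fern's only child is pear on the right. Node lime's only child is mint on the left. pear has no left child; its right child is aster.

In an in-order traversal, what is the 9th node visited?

In-order visits the left subtree, then the node, then the right subtree.
At sage: go left to lime.
  At lime: go left to mint.
    mint is a leaf — visit mint.
  Visit lime.
  At lime: no right child.
Visit sage.
At sage: go right to cedar.
  At cedar: go left to hop.
    hop is a leaf — visit hop.
  Visit cedar.
  At cedar: go right to reed.
    At reed: go left to bay.
      bay is a leaf — visit bay.
    Visit reed.
    At reed: go right to fern.
      At fern: no left child.
      Visit fern.
      At fern: go right to pear.
        At pear: no left child.
        Visit pear.
        At pear: go right to aster.
          aster is a leaf — visit aster.
Full in-order sequence: mint, lime, sage, hop, cedar, bay, reed, fern, pear, aster.

pear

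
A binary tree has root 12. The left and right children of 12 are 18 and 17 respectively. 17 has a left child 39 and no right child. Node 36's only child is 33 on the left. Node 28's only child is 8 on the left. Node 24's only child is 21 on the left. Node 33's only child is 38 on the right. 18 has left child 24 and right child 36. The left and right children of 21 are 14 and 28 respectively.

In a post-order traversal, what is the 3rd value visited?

28

Post-order visits the left subtree, then the right subtree, then the node.
At 12: go left to 18.
  At 18: go left to 24.
    At 24: go left to 21.
      At 21: go left to 14.
        14 is a leaf — visit 14.
      At 21: go right to 28.
        At 28: go left to 8.
          8 is a leaf — visit 8.
        At 28: no right child.
        Visit 28.
      Visit 21.
    At 24: no right child.
    Visit 24.
  At 18: go right to 36.
    At 36: go left to 33.
      At 33: no left child.
      At 33: go right to 38.
        38 is a leaf — visit 38.
      Visit 33.
    At 36: no right child.
    Visit 36.
  Visit 18.
At 12: go right to 17.
  At 17: go left to 39.
    39 is a leaf — visit 39.
  At 17: no right child.
  Visit 17.
Visit 12.
Full post-order sequence: 14, 8, 28, 21, 24, 38, 33, 36, 18, 39, 17, 12.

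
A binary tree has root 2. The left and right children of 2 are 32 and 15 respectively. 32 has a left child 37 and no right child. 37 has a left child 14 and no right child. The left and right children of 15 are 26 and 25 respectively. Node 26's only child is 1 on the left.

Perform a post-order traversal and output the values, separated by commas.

14, 37, 32, 1, 26, 25, 15, 2

Post-order visits the left subtree, then the right subtree, then the node.
At 2: go left to 32.
  At 32: go left to 37.
    At 37: go left to 14.
      14 is a leaf — visit 14.
    At 37: no right child.
    Visit 37.
  At 32: no right child.
  Visit 32.
At 2: go right to 15.
  At 15: go left to 26.
    At 26: go left to 1.
      1 is a leaf — visit 1.
    At 26: no right child.
    Visit 26.
  At 15: go right to 25.
    25 is a leaf — visit 25.
  Visit 15.
Visit 2.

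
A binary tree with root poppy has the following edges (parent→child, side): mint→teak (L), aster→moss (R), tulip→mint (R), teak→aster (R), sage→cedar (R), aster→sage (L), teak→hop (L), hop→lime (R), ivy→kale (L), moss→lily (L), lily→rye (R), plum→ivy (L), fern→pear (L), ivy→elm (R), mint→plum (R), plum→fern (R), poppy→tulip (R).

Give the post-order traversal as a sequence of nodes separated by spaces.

Post-order visits the left subtree, then the right subtree, then the node.
At poppy: no left child.
At poppy: go right to tulip.
  At tulip: no left child.
  At tulip: go right to mint.
    At mint: go left to teak.
      At teak: go left to hop.
        At hop: no left child.
        At hop: go right to lime.
          lime is a leaf — visit lime.
        Visit hop.
      At teak: go right to aster.
        At aster: go left to sage.
          At sage: no left child.
          At sage: go right to cedar.
            cedar is a leaf — visit cedar.
          Visit sage.
        At aster: go right to moss.
          At moss: go left to lily.
            At lily: no left child.
            At lily: go right to rye.
              rye is a leaf — visit rye.
            Visit lily.
          At moss: no right child.
          Visit moss.
        Visit aster.
      Visit teak.
    At mint: go right to plum.
      At plum: go left to ivy.
        At ivy: go left to kale.
          kale is a leaf — visit kale.
        At ivy: go right to elm.
          elm is a leaf — visit elm.
        Visit ivy.
      At plum: go right to fern.
        At fern: go left to pear.
          pear is a leaf — visit pear.
        At fern: no right child.
        Visit fern.
      Visit plum.
    Visit mint.
  Visit tulip.
Visit poppy.

lime hop cedar sage rye lily moss aster teak kale elm ivy pear fern plum mint tulip poppy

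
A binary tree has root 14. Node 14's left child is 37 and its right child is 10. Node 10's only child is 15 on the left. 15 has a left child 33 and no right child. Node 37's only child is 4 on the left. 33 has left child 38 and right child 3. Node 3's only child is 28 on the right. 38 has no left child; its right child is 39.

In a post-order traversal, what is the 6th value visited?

Post-order visits the left subtree, then the right subtree, then the node.
At 14: go left to 37.
  At 37: go left to 4.
    4 is a leaf — visit 4.
  At 37: no right child.
  Visit 37.
At 14: go right to 10.
  At 10: go left to 15.
    At 15: go left to 33.
      At 33: go left to 38.
        At 38: no left child.
        At 38: go right to 39.
          39 is a leaf — visit 39.
        Visit 38.
      At 33: go right to 3.
        At 3: no left child.
        At 3: go right to 28.
          28 is a leaf — visit 28.
        Visit 3.
      Visit 33.
    At 15: no right child.
    Visit 15.
  At 10: no right child.
  Visit 10.
Visit 14.
Full post-order sequence: 4, 37, 39, 38, 28, 3, 33, 15, 10, 14.

3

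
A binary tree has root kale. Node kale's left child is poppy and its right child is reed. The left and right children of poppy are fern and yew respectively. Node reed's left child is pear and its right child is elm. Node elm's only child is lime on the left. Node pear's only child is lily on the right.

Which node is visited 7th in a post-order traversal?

Post-order visits the left subtree, then the right subtree, then the node.
At kale: go left to poppy.
  At poppy: go left to fern.
    fern is a leaf — visit fern.
  At poppy: go right to yew.
    yew is a leaf — visit yew.
  Visit poppy.
At kale: go right to reed.
  At reed: go left to pear.
    At pear: no left child.
    At pear: go right to lily.
      lily is a leaf — visit lily.
    Visit pear.
  At reed: go right to elm.
    At elm: go left to lime.
      lime is a leaf — visit lime.
    At elm: no right child.
    Visit elm.
  Visit reed.
Visit kale.
Full post-order sequence: fern, yew, poppy, lily, pear, lime, elm, reed, kale.

elm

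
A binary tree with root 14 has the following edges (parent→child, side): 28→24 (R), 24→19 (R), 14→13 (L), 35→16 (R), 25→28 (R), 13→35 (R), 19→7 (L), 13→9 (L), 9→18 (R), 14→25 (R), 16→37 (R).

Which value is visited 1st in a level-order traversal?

14

Level-order visits nodes level by level from the root, left to right within each level.
Level 0: 14
Level 1: 13, 25
Level 2: 9, 35, 28
Level 3: 18, 16, 24
Level 4: 37, 19
Level 5: 7
Full level-order sequence: 14, 13, 25, 9, 35, 28, 18, 16, 24, 37, 19, 7.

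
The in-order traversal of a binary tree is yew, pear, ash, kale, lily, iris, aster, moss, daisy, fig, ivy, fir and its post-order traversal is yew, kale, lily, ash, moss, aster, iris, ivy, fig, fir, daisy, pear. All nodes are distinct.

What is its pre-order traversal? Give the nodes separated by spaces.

pear yew daisy iris ash lily kale aster moss fir fig ivy

The last element of post-order is the root; it splits in-order into left and right subtrees.
Root pear: left subtree has 1 node {yew}, right has 10 {ash, kale, lily, iris, aster, moss, daisy, fig, ivy, fir}.
  Root daisy: left subtree has 6 nodes {ash, kale, lily, iris, aster, moss}, right has 3 {fig, ivy, fir}.
    Root iris: left subtree has 3 nodes {ash, kale, lily}, right has 2 {aster, moss}.
      Root ash: left subtree has 0 nodes { }, right has 2 {kale, lily}.
        Root lily: left subtree has 1 node {kale}, right has 0 { }.
      Root aster: left subtree has 0 nodes { }, right has 1 {moss}.
    Root fir: left subtree has 2 nodes {fig, ivy}, right has 0 { }.
      Root fig: left subtree has 0 nodes { }, right has 1 {ivy}.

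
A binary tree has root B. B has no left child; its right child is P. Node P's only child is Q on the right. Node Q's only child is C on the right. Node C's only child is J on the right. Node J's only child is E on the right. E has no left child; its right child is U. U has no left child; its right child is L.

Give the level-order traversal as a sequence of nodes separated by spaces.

B P Q C J E U L

Level-order visits nodes level by level from the root, left to right within each level.
Level 0: B
Level 1: P
Level 2: Q
Level 3: C
Level 4: J
Level 5: E
Level 6: U
Level 7: L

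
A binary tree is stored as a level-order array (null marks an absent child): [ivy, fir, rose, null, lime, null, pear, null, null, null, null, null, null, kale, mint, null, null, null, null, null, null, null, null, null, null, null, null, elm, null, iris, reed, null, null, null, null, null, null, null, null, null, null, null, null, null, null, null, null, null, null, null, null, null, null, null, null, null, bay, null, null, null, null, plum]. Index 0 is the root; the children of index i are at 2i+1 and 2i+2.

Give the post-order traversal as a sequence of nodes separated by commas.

lime, fir, bay, elm, kale, iris, plum, reed, mint, pear, rose, ivy

Post-order visits the left subtree, then the right subtree, then the node.
At ivy: go left to fir.
  At fir: no left child.
  At fir: go right to lime.
    lime is a leaf — visit lime.
  Visit fir.
At ivy: go right to rose.
  At rose: no left child.
  At rose: go right to pear.
    At pear: go left to kale.
      At kale: go left to elm.
        At elm: no left child.
        At elm: go right to bay.
          bay is a leaf — visit bay.
        Visit elm.
      At kale: no right child.
      Visit kale.
    At pear: go right to mint.
      At mint: go left to iris.
        iris is a leaf — visit iris.
      At mint: go right to reed.
        At reed: go left to plum.
          plum is a leaf — visit plum.
        At reed: no right child.
        Visit reed.
      Visit mint.
    Visit pear.
  Visit rose.
Visit ivy.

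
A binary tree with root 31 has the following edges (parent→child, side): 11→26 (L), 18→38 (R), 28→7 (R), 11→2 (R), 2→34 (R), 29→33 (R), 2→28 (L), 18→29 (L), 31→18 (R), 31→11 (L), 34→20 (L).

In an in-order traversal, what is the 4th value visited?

In-order visits the left subtree, then the node, then the right subtree.
At 31: go left to 11.
  At 11: go left to 26.
    26 is a leaf — visit 26.
  Visit 11.
  At 11: go right to 2.
    At 2: go left to 28.
      At 28: no left child.
      Visit 28.
      At 28: go right to 7.
        7 is a leaf — visit 7.
    Visit 2.
    At 2: go right to 34.
      At 34: go left to 20.
        20 is a leaf — visit 20.
      Visit 34.
      At 34: no right child.
Visit 31.
At 31: go right to 18.
  At 18: go left to 29.
    At 29: no left child.
    Visit 29.
    At 29: go right to 33.
      33 is a leaf — visit 33.
  Visit 18.
  At 18: go right to 38.
    38 is a leaf — visit 38.
Full in-order sequence: 26, 11, 28, 7, 2, 20, 34, 31, 29, 33, 18, 38.

7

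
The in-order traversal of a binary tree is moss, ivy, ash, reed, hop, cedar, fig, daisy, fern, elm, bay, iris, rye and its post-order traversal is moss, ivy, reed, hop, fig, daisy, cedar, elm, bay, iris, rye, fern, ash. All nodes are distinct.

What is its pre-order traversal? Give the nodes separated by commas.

ash, ivy, moss, fern, cedar, hop, reed, daisy, fig, rye, iris, bay, elm

The last element of post-order is the root; it splits in-order into left and right subtrees.
Root ash: left subtree has 2 nodes {moss, ivy}, right has 10 {reed, hop, cedar, fig, daisy, fern, elm, bay, iris, rye}.
  Root ivy: left subtree has 1 node {moss}, right has 0 { }.
  Root fern: left subtree has 5 nodes {reed, hop, cedar, fig, daisy}, right has 4 {elm, bay, iris, rye}.
    Root cedar: left subtree has 2 nodes {reed, hop}, right has 2 {fig, daisy}.
      Root hop: left subtree has 1 node {reed}, right has 0 { }.
      Root daisy: left subtree has 1 node {fig}, right has 0 { }.
    Root rye: left subtree has 3 nodes {elm, bay, iris}, right has 0 { }.
      Root iris: left subtree has 2 nodes {elm, bay}, right has 0 { }.
        Root bay: left subtree has 1 node {elm}, right has 0 { }.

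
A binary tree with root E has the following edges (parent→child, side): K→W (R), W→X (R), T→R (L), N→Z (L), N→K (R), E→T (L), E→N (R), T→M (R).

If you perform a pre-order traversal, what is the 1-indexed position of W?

Pre-order visits the node, then its left subtree, then its right subtree.
Visit E.
At E: go left to T.
  Visit T.
  At T: go left to R.
    R is a leaf — visit R.
  At T: go right to M.
    M is a leaf — visit M.
At E: go right to N.
  Visit N.
  At N: go left to Z.
    Z is a leaf — visit Z.
  At N: go right to K.
    Visit K.
    At K: no left child.
    At K: go right to W.
      Visit W.
      At W: no left child.
      At W: go right to X.
        X is a leaf — visit X.
Full pre-order sequence: E, T, R, M, N, Z, K, W, X.

8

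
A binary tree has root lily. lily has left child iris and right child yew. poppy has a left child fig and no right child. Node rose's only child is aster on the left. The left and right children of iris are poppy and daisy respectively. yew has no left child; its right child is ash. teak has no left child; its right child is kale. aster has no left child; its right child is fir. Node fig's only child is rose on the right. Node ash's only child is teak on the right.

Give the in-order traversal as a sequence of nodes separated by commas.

fig, aster, fir, rose, poppy, iris, daisy, lily, yew, ash, teak, kale

In-order visits the left subtree, then the node, then the right subtree.
At lily: go left to iris.
  At iris: go left to poppy.
    At poppy: go left to fig.
      At fig: no left child.
      Visit fig.
      At fig: go right to rose.
        At rose: go left to aster.
          At aster: no left child.
          Visit aster.
          At aster: go right to fir.
            fir is a leaf — visit fir.
        Visit rose.
        At rose: no right child.
    Visit poppy.
    At poppy: no right child.
  Visit iris.
  At iris: go right to daisy.
    daisy is a leaf — visit daisy.
Visit lily.
At lily: go right to yew.
  At yew: no left child.
  Visit yew.
  At yew: go right to ash.
    At ash: no left child.
    Visit ash.
    At ash: go right to teak.
      At teak: no left child.
      Visit teak.
      At teak: go right to kale.
        kale is a leaf — visit kale.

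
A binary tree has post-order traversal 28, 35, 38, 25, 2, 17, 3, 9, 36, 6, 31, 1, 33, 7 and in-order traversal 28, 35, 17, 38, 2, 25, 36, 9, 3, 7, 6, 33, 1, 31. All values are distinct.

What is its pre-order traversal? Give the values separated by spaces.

7 36 17 35 28 2 38 25 9 3 33 6 1 31

The last element of post-order is the root; it splits in-order into left and right subtrees.
Root 7: left subtree has 9 nodes {28, 35, 17, 38, 2, 25, 36, 9, 3}, right has 4 {6, 33, 1, 31}.
  Root 36: left subtree has 6 nodes {28, 35, 17, 38, 2, 25}, right has 2 {9, 3}.
    Root 17: left subtree has 2 nodes {28, 35}, right has 3 {38, 2, 25}.
      Root 35: left subtree has 1 node {28}, right has 0 { }.
      Root 2: left subtree has 1 node {38}, right has 1 {25}.
    Root 9: left subtree has 0 nodes { }, right has 1 {3}.
  Root 33: left subtree has 1 node {6}, right has 2 {1, 31}.
    Root 1: left subtree has 0 nodes { }, right has 1 {31}.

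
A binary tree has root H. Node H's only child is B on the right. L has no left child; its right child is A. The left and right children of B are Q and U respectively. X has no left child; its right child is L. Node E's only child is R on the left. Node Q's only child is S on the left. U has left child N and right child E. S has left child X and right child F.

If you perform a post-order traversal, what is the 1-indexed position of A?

1

Post-order visits the left subtree, then the right subtree, then the node.
At H: no left child.
At H: go right to B.
  At B: go left to Q.
    At Q: go left to S.
      At S: go left to X.
        At X: no left child.
        At X: go right to L.
          At L: no left child.
          At L: go right to A.
            A is a leaf — visit A.
          Visit L.
        Visit X.
      At S: go right to F.
        F is a leaf — visit F.
      Visit S.
    At Q: no right child.
    Visit Q.
  At B: go right to U.
    At U: go left to N.
      N is a leaf — visit N.
    At U: go right to E.
      At E: go left to R.
        R is a leaf — visit R.
      At E: no right child.
      Visit E.
    Visit U.
  Visit B.
Visit H.
Full post-order sequence: A, L, X, F, S, Q, N, R, E, U, B, H.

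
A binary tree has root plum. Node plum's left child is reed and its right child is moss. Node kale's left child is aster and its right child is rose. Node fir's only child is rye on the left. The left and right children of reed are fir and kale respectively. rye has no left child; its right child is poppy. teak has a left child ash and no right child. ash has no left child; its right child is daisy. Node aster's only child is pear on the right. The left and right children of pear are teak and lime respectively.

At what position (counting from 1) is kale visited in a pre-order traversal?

6

Pre-order visits the node, then its left subtree, then its right subtree.
Visit plum.
At plum: go left to reed.
  Visit reed.
  At reed: go left to fir.
    Visit fir.
    At fir: go left to rye.
      Visit rye.
      At rye: no left child.
      At rye: go right to poppy.
        poppy is a leaf — visit poppy.
    At fir: no right child.
  At reed: go right to kale.
    Visit kale.
    At kale: go left to aster.
      Visit aster.
      At aster: no left child.
      At aster: go right to pear.
        Visit pear.
        At pear: go left to teak.
          Visit teak.
          At teak: go left to ash.
            Visit ash.
            At ash: no left child.
            At ash: go right to daisy.
              daisy is a leaf — visit daisy.
          At teak: no right child.
        At pear: go right to lime.
          lime is a leaf — visit lime.
    At kale: go right to rose.
      rose is a leaf — visit rose.
At plum: go right to moss.
  moss is a leaf — visit moss.
Full pre-order sequence: plum, reed, fir, rye, poppy, kale, aster, pear, teak, ash, daisy, lime, rose, moss.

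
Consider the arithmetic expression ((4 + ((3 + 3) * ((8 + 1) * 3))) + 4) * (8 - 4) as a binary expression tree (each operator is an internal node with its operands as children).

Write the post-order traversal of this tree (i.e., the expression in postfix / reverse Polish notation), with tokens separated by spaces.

4 3 3 + 8 1 + 3 * * + 4 + 8 4 - *

Post-order on an expression tree gives postfix notation: for each operator, emit left operand, right operand, then the operator.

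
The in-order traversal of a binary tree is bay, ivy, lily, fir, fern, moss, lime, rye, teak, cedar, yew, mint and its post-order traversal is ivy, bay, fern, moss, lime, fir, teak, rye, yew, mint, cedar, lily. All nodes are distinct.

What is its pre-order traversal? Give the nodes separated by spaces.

lily bay ivy cedar rye fir lime moss fern teak mint yew

The last element of post-order is the root; it splits in-order into left and right subtrees.
Root lily: left subtree has 2 nodes {bay, ivy}, right has 9 {fir, fern, moss, lime, rye, teak, cedar, yew, mint}.
  Root bay: left subtree has 0 nodes { }, right has 1 {ivy}.
  Root cedar: left subtree has 6 nodes {fir, fern, moss, lime, rye, teak}, right has 2 {yew, mint}.
    Root rye: left subtree has 4 nodes {fir, fern, moss, lime}, right has 1 {teak}.
      Root fir: left subtree has 0 nodes { }, right has 3 {fern, moss, lime}.
        Root lime: left subtree has 2 nodes {fern, moss}, right has 0 { }.
          Root moss: left subtree has 1 node {fern}, right has 0 { }.
    Root mint: left subtree has 1 node {yew}, right has 0 { }.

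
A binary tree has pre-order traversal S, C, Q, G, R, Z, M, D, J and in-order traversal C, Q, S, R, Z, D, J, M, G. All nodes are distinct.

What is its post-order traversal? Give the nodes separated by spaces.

Q C J D M Z R G S

The first element of pre-order is the root; it splits in-order into left and right subtrees.
Root S: left subtree has 2 nodes {C, Q}, right has 6 {R, Z, D, J, M, G}.
  Root C: left subtree has 0 nodes { }, right has 1 {Q}.
  Root G: left subtree has 5 nodes {R, Z, D, J, M}, right has 0 { }.
    Root R: left subtree has 0 nodes { }, right has 4 {Z, D, J, M}.
      Root Z: left subtree has 0 nodes { }, right has 3 {D, J, M}.
        Root M: left subtree has 2 nodes {D, J}, right has 0 { }.
          Root D: left subtree has 0 nodes { }, right has 1 {J}.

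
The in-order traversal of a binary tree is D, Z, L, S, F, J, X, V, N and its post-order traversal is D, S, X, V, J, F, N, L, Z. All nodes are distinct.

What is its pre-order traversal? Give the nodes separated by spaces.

Z D L N F S J V X

The last element of post-order is the root; it splits in-order into left and right subtrees.
Root Z: left subtree has 1 node {D}, right has 7 {L, S, F, J, X, V, N}.
  Root L: left subtree has 0 nodes { }, right has 6 {S, F, J, X, V, N}.
    Root N: left subtree has 5 nodes {S, F, J, X, V}, right has 0 { }.
      Root F: left subtree has 1 node {S}, right has 3 {J, X, V}.
        Root J: left subtree has 0 nodes { }, right has 2 {X, V}.
          Root V: left subtree has 1 node {X}, right has 0 { }.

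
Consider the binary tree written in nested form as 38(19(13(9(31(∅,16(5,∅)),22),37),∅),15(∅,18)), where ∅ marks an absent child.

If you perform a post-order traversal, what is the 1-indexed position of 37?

Post-order visits the left subtree, then the right subtree, then the node.
At 38: go left to 19.
  At 19: go left to 13.
    At 13: go left to 9.
      At 9: go left to 31.
        At 31: no left child.
        At 31: go right to 16.
          At 16: go left to 5.
            5 is a leaf — visit 5.
          At 16: no right child.
          Visit 16.
        Visit 31.
      At 9: go right to 22.
        22 is a leaf — visit 22.
      Visit 9.
    At 13: go right to 37.
      37 is a leaf — visit 37.
    Visit 13.
  At 19: no right child.
  Visit 19.
At 38: go right to 15.
  At 15: no left child.
  At 15: go right to 18.
    18 is a leaf — visit 18.
  Visit 15.
Visit 38.
Full post-order sequence: 5, 16, 31, 22, 9, 37, 13, 19, 18, 15, 38.

6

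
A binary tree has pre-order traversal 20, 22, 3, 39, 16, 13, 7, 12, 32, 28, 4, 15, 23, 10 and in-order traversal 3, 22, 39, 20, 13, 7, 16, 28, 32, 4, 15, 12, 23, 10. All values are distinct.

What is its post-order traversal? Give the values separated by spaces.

3 39 22 7 13 28 15 4 32 10 23 12 16 20

The first element of pre-order is the root; it splits in-order into left and right subtrees.
Root 20: left subtree has 3 nodes {3, 22, 39}, right has 10 {13, 7, 16, 28, 32, 4, 15, 12, 23, 10}.
  Root 22: left subtree has 1 node {3}, right has 1 {39}.
  Root 16: left subtree has 2 nodes {13, 7}, right has 7 {28, 32, 4, 15, 12, 23, 10}.
    Root 13: left subtree has 0 nodes { }, right has 1 {7}.
    Root 12: left subtree has 4 nodes {28, 32, 4, 15}, right has 2 {23, 10}.
      Root 32: left subtree has 1 node {28}, right has 2 {4, 15}.
        Root 4: left subtree has 0 nodes { }, right has 1 {15}.
      Root 23: left subtree has 0 nodes { }, right has 1 {10}.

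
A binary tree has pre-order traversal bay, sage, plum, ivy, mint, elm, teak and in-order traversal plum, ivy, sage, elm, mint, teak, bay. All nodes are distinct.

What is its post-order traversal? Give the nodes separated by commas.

The first element of pre-order is the root; it splits in-order into left and right subtrees.
Root bay: left subtree has 6 nodes {plum, ivy, sage, elm, mint, teak}, right has 0 { }.
  Root sage: left subtree has 2 nodes {plum, ivy}, right has 3 {elm, mint, teak}.
    Root plum: left subtree has 0 nodes { }, right has 1 {ivy}.
    Root mint: left subtree has 1 node {elm}, right has 1 {teak}.

ivy, plum, elm, teak, mint, sage, bay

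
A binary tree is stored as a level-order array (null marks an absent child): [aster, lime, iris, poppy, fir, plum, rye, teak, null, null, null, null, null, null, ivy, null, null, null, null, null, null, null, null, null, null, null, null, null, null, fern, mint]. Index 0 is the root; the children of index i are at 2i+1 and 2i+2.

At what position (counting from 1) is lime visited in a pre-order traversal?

2

Pre-order visits the node, then its left subtree, then its right subtree.
Visit aster.
At aster: go left to lime.
  Visit lime.
  At lime: go left to poppy.
    Visit poppy.
    At poppy: go left to teak.
      teak is a leaf — visit teak.
    At poppy: no right child.
  At lime: go right to fir.
    fir is a leaf — visit fir.
At aster: go right to iris.
  Visit iris.
  At iris: go left to plum.
    plum is a leaf — visit plum.
  At iris: go right to rye.
    Visit rye.
    At rye: no left child.
    At rye: go right to ivy.
      Visit ivy.
      At ivy: go left to fern.
        fern is a leaf — visit fern.
      At ivy: go right to mint.
        mint is a leaf — visit mint.
Full pre-order sequence: aster, lime, poppy, teak, fir, iris, plum, rye, ivy, fern, mint.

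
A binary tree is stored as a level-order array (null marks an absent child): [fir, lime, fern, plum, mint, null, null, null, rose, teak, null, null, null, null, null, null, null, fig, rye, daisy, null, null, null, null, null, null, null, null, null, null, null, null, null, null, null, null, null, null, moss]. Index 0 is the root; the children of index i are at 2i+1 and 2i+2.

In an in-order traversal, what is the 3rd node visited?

In-order visits the left subtree, then the node, then the right subtree.
At fir: go left to lime.
  At lime: go left to plum.
    At plum: no left child.
    Visit plum.
    At plum: go right to rose.
      At rose: go left to fig.
        fig is a leaf — visit fig.
      Visit rose.
      At rose: go right to rye.
        At rye: no left child.
        Visit rye.
        At rye: go right to moss.
          moss is a leaf — visit moss.
  Visit lime.
  At lime: go right to mint.
    At mint: go left to teak.
      At teak: go left to daisy.
        daisy is a leaf — visit daisy.
      Visit teak.
      At teak: no right child.
    Visit mint.
    At mint: no right child.
Visit fir.
At fir: go right to fern.
  fern is a leaf — visit fern.
Full in-order sequence: plum, fig, rose, rye, moss, lime, daisy, teak, mint, fir, fern.

rose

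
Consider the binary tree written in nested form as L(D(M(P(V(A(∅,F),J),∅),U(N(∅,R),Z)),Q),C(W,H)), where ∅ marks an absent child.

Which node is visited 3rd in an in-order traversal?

V

In-order visits the left subtree, then the node, then the right subtree.
At L: go left to D.
  At D: go left to M.
    At M: go left to P.
      At P: go left to V.
        At V: go left to A.
          At A: no left child.
          Visit A.
          At A: go right to F.
            F is a leaf — visit F.
        Visit V.
        At V: go right to J.
          J is a leaf — visit J.
      Visit P.
      At P: no right child.
    Visit M.
    At M: go right to U.
      At U: go left to N.
        At N: no left child.
        Visit N.
        At N: go right to R.
          R is a leaf — visit R.
      Visit U.
      At U: go right to Z.
        Z is a leaf — visit Z.
  Visit D.
  At D: go right to Q.
    Q is a leaf — visit Q.
Visit L.
At L: go right to C.
  At C: go left to W.
    W is a leaf — visit W.
  Visit C.
  At C: go right to H.
    H is a leaf — visit H.
Full in-order sequence: A, F, V, J, P, M, N, R, U, Z, D, Q, L, W, C, H.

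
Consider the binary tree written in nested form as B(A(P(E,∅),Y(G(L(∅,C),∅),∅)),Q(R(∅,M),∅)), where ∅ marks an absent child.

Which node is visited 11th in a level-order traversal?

Level-order visits nodes level by level from the root, left to right within each level.
Level 0: B
Level 1: A, Q
Level 2: P, Y, R
Level 3: E, G, M
Level 4: L
Level 5: C
Full level-order sequence: B, A, Q, P, Y, R, E, G, M, L, C.

C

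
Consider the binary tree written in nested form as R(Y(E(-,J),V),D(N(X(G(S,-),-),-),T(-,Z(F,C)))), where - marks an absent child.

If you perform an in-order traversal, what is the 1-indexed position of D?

10

In-order visits the left subtree, then the node, then the right subtree.
At R: go left to Y.
  At Y: go left to E.
    At E: no left child.
    Visit E.
    At E: go right to J.
      J is a leaf — visit J.
  Visit Y.
  At Y: go right to V.
    V is a leaf — visit V.
Visit R.
At R: go right to D.
  At D: go left to N.
    At N: go left to X.
      At X: go left to G.
        At G: go left to S.
          S is a leaf — visit S.
        Visit G.
        At G: no right child.
      Visit X.
      At X: no right child.
    Visit N.
    At N: no right child.
  Visit D.
  At D: go right to T.
    At T: no left child.
    Visit T.
    At T: go right to Z.
      At Z: go left to F.
        F is a leaf — visit F.
      Visit Z.
      At Z: go right to C.
        C is a leaf — visit C.
Full in-order sequence: E, J, Y, V, R, S, G, X, N, D, T, F, Z, C.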